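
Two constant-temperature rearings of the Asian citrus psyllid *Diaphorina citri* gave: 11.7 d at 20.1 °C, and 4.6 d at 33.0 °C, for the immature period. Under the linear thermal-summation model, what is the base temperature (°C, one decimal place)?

11.7 °C

Linear rate model ⇒ the product D·(T − T_b) is constant across temperatures.
11.7·(20.1 − T_b) = 4.6·(33.0 − T_b)
T_b = (11.7·20.1 − 4.6·33.0) / (11.7 − 4.6) = 83.37 / 7.1 = 11.742 °C ≈ 11.7 °C.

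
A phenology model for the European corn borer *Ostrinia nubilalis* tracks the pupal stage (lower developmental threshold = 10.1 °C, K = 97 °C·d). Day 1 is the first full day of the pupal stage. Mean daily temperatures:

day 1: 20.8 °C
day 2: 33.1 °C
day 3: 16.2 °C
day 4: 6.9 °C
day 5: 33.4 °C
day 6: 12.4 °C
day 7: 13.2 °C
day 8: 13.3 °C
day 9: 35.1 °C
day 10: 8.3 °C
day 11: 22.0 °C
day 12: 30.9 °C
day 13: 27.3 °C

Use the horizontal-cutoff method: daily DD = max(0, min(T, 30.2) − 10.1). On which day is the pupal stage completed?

day 11

Daily DD above 10.1 °C (capped at 20.1): 10.7, 20.1, 6.1, 0.0, 20.1, 2.3, 3.1, 3.2, 20.1, 0.0, 11.9, 20.1, 17.2.
Cumulative: 10.7, 30.8, 36.9, 36.9, 57.0, 59.3, 62.4, 65.6, 85.7, 85.7, 97.6, 117.7, 134.9.
The total first reaches 97 DD on day 11.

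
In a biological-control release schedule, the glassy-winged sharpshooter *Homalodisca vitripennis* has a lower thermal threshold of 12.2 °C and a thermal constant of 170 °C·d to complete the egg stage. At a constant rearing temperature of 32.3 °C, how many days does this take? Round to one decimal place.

8.5 days

Daily accumulation = 32.3 − 12.2 = 20.1 DD/day.
Duration = 170 / 20.1 = 8.458 ≈ 8.5 days.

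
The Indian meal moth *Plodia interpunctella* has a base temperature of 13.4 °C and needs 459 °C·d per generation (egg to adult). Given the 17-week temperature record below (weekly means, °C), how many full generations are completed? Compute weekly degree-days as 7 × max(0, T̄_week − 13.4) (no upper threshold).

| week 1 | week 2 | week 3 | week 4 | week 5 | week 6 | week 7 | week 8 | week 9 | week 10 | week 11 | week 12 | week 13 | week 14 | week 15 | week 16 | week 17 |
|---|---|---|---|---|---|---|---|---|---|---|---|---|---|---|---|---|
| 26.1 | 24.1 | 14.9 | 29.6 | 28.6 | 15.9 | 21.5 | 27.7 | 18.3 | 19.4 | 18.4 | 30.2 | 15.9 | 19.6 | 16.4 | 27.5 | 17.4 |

2 generations

Weekly DD (7 × max(0, T̄ − 13.4)): 88.9, 74.9, 10.5, 113.4, 106.4, 17.5, 56.7, 100.1, 34.3, 42.0, 35.0, 117.6, 17.5, 43.4, 21.0, 98.7, 28.0.
Season total = 1005.9 DD.
Complete generations = ⌊1005.9 / 459⌋ = 2.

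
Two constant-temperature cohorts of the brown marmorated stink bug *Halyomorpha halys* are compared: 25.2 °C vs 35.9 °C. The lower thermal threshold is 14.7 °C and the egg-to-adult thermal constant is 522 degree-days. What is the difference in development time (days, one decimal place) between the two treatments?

At 25.2 °C: 522 / (25.2 − 14.7) = 522 / 10.5 = 49.714 d.
At 35.9 °C: 522 / (35.9 − 14.7) = 522 / 21.2 = 24.623 d.
Difference = |49.714 − 24.623| = 25.092 ≈ 25.1 days.

25.1 days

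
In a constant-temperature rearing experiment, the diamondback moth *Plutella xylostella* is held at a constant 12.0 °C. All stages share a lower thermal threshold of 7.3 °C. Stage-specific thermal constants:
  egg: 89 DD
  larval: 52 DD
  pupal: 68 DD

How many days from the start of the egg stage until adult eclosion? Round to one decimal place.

Daily accumulation at 12.0 °C = 12.0 − 7.3 = 4.7 DD/day.
Total K = 89 + 52 + 68 = 209 DD.
Total duration = 209 / 4.7 = 44.468 ≈ 44.5 days.

44.5 days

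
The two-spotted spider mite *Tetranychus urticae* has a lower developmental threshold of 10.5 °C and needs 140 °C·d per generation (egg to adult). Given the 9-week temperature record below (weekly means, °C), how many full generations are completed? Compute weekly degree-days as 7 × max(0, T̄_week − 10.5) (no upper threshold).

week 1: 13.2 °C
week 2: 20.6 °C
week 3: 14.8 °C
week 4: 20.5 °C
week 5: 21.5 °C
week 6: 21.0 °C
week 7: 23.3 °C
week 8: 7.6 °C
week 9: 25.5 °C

3 generations

Weekly DD (7 × max(0, T̄ − 10.5)): 18.9, 70.7, 30.1, 70.0, 77.0, 73.5, 89.6, 0.0, 105.0.
Season total = 534.8 DD.
Complete generations = ⌊534.8 / 140⌋ = 3.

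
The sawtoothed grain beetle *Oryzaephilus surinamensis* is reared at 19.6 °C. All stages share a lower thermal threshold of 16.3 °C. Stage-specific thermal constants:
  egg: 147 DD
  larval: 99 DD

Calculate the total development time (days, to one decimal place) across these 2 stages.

Daily accumulation at 19.6 °C = 19.6 − 16.3 = 3.3 DD/day.
Total K = 147 + 99 = 246 DD.
Total duration = 246 / 3.3 = 74.545 ≈ 74.5 days.

74.5 days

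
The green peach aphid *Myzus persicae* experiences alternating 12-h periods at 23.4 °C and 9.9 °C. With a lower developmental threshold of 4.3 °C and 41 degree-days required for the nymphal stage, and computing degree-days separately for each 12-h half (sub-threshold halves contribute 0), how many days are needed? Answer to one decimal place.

Day half: max(0, 23.4 − 4.3) × 0.5 = 19.1 × 0.5 = 9.55 DD.
Night half: max(0, 9.9 − 4.3) × 0.5 = 5.6 × 0.5 = 2.80 DD.
Per 24 h: 12.35 DD/day.
Duration = 41 / 12.35 = 3.320 ≈ 3.3 days.

3.3 days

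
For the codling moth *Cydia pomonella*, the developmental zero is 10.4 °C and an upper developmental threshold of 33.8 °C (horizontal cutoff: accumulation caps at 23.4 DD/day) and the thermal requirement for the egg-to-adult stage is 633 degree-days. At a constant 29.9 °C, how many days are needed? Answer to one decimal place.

32.5 days

Daily accumulation = 29.9 − 10.4 = 19.5 DD/day.
Duration = 633 / 19.5 = 32.462 ≈ 32.5 days.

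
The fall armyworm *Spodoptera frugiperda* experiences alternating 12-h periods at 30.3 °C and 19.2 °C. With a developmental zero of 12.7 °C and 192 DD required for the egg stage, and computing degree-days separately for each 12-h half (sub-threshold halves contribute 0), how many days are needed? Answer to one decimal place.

15.9 days

Day half: max(0, 30.3 − 12.7) × 0.5 = 17.6 × 0.5 = 8.80 DD.
Night half: max(0, 19.2 − 12.7) × 0.5 = 6.5 × 0.5 = 3.25 DD.
Per 24 h: 12.05 DD/day.
Duration = 192 / 12.05 = 15.934 ≈ 15.9 days.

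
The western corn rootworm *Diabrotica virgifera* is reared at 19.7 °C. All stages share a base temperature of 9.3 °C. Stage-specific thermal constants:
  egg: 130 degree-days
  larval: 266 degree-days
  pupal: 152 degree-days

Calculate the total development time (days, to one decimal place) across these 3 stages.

Daily accumulation at 19.7 °C = 19.7 − 9.3 = 10.4 DD/day.
Total K = 130 + 266 + 152 = 548 DD.
Total duration = 548 / 10.4 = 52.692 ≈ 52.7 days.

52.7 days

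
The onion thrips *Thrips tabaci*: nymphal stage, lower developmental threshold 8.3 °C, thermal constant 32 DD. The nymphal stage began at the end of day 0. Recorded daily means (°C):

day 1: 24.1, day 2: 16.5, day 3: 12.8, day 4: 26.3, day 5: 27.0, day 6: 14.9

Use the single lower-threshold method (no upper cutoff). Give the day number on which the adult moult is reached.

day 4

Daily DD above 8.3 °C: 15.8, 8.2, 4.5, 18.0, 18.7, 6.6.
Cumulative: 15.8, 24.0, 28.5, 46.5, 65.2, 71.8.
The total first reaches 32 DD on day 4.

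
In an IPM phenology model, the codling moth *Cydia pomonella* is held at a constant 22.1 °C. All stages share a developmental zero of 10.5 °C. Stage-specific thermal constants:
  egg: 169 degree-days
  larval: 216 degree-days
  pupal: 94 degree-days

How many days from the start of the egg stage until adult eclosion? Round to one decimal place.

41.3 days

Daily accumulation at 22.1 °C = 22.1 − 10.5 = 11.6 DD/day.
Total K = 169 + 216 + 94 = 479 DD.
Total duration = 479 / 11.6 = 41.293 ≈ 41.3 days.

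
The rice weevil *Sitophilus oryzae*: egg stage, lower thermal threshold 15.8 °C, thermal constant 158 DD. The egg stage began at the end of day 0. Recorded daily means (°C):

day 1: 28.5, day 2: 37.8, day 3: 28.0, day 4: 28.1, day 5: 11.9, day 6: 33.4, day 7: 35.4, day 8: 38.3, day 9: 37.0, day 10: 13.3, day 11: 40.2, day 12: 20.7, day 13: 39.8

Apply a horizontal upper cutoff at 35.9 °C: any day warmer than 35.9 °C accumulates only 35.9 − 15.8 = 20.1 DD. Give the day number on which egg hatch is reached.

Daily DD above 15.8 °C (capped at 20.1): 12.7, 20.1, 12.2, 12.3, 0.0, 17.6, 19.6, 20.1, 20.1, 0.0, 20.1, 4.9, 20.1.
Cumulative: 12.7, 32.8, 45.0, 57.3, 57.3, 74.9, 94.5, 114.6, 134.7, 134.7, 154.8, 159.7, 179.8.
The total first reaches 158 DD on day 12.

day 12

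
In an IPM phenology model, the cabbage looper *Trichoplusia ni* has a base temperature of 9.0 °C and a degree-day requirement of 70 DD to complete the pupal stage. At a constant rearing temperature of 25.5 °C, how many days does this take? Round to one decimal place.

4.2 days

Daily accumulation = 25.5 − 9.0 = 16.5 DD/day.
Duration = 70 / 16.5 = 4.242 ≈ 4.2 days.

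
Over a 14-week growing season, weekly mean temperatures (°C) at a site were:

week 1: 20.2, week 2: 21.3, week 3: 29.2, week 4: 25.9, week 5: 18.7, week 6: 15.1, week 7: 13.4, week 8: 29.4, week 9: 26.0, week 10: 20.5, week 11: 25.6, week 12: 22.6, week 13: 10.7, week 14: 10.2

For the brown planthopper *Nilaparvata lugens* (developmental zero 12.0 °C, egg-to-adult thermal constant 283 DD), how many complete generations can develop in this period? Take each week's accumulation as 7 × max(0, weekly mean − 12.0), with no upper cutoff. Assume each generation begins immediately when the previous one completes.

3 generations

Weekly DD (7 × max(0, T̄ − 12.0)): 57.4, 65.1, 120.4, 97.3, 46.9, 21.7, 9.8, 121.8, 98.0, 59.5, 95.2, 74.2, 0.0, 0.0.
Season total = 867.3 DD.
Complete generations = ⌊867.3 / 283⌋ = 3.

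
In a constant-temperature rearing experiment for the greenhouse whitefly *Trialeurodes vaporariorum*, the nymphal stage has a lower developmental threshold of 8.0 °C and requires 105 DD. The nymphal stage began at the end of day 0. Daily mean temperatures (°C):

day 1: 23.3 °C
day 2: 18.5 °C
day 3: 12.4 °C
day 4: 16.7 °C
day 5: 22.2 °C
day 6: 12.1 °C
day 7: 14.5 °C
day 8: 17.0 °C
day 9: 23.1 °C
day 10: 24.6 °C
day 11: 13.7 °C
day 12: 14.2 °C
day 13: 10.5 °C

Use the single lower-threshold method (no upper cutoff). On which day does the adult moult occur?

day 11

Daily DD above 8.0 °C: 15.3, 10.5, 4.4, 8.7, 14.2, 4.1, 6.5, 9.0, 15.1, 16.6, 5.7, 6.2, 2.5.
Cumulative: 15.3, 25.8, 30.2, 38.9, 53.1, 57.2, 63.7, 72.7, 87.8, 104.4, 110.1, 116.3, 118.8.
The total first reaches 105 DD on day 11.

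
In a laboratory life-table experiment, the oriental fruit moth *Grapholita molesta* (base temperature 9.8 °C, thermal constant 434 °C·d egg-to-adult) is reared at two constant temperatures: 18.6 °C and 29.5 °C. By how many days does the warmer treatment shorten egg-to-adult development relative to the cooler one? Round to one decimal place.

27.3 days

At 18.6 °C: 434 / (18.6 − 9.8) = 434 / 8.8 = 49.318 d.
At 29.5 °C: 434 / (29.5 − 9.8) = 434 / 19.7 = 22.030 d.
Difference = |49.318 − 22.030| = 27.288 ≈ 27.3 days.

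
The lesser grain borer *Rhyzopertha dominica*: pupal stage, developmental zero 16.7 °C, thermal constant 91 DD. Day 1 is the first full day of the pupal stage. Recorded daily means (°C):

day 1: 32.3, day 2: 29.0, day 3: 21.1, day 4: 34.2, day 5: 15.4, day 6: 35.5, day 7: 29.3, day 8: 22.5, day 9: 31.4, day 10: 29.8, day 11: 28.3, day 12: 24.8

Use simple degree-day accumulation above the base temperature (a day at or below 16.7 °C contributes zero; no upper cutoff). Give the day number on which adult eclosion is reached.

Daily DD above 16.7 °C: 15.6, 12.3, 4.4, 17.5, 0.0, 18.8, 12.6, 5.8, 14.7, 13.1, 11.6, 8.1.
Cumulative: 15.6, 27.9, 32.3, 49.8, 49.8, 68.6, 81.2, 87.0, 101.7, 114.8, 126.4, 134.5.
The total first reaches 91 DD on day 9.

day 9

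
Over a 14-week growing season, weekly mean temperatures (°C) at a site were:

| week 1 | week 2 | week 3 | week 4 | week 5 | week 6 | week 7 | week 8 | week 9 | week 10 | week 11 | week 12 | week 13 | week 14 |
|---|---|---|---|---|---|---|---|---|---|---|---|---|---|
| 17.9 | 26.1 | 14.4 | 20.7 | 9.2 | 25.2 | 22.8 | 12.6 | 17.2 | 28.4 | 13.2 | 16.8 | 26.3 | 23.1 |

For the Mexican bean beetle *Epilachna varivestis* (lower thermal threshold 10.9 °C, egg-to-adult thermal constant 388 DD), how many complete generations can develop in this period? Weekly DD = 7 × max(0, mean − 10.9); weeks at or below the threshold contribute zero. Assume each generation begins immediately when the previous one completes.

2 generations

Weekly DD (7 × max(0, T̄ − 10.9)): 49.0, 106.4, 24.5, 68.6, 0.0, 100.1, 83.3, 11.9, 44.1, 122.5, 16.1, 41.3, 107.8, 85.4.
Season total = 861.0 DD.
Complete generations = ⌊861.0 / 388⌋ = 2.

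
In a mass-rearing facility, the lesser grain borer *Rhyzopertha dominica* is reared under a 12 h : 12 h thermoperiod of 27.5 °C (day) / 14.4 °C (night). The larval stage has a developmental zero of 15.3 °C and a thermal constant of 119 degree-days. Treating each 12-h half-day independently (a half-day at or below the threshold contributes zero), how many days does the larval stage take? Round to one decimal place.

Day half: max(0, 27.5 − 15.3) × 0.5 = 12.2 × 0.5 = 6.10 DD.
Night half: max(0, 14.4 − 15.3) × 0.5 = 0.0 × 0.5 = 0.00 DD.
Per 24 h: 6.10 DD/day.
Duration = 119 / 6.10 = 19.508 ≈ 19.5 days.

19.5 days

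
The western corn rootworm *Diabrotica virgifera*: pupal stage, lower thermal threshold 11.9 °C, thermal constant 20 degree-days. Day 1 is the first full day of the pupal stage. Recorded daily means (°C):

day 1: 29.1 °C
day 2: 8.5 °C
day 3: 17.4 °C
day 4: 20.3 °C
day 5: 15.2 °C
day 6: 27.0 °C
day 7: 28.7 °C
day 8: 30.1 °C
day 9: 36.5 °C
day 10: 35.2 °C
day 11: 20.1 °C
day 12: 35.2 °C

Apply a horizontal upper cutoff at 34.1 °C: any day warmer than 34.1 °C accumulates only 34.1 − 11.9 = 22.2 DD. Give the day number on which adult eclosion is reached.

Daily DD above 11.9 °C (capped at 22.2): 17.2, 0.0, 5.5, 8.4, 3.3, 15.1, 16.8, 18.2, 22.2, 22.2, 8.2, 22.2.
Cumulative: 17.2, 17.2, 22.7, 31.1, 34.4, 49.5, 66.3, 84.5, 106.7, 128.9, 137.1, 159.3.
The total first reaches 20 DD on day 3.

day 3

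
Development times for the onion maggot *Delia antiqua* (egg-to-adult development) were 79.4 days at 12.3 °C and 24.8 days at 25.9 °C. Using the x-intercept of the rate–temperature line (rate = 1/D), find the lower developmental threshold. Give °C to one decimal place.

Linear rate model ⇒ the product D·(T − T_b) is constant across temperatures.
79.4·(12.3 − T_b) = 24.8·(25.9 − T_b)
T_b = (79.4·12.3 − 24.8·25.9) / (79.4 − 24.8) = 334.30 / 54.6 = 6.123 °C ≈ 6.1 °C.

6.1 °C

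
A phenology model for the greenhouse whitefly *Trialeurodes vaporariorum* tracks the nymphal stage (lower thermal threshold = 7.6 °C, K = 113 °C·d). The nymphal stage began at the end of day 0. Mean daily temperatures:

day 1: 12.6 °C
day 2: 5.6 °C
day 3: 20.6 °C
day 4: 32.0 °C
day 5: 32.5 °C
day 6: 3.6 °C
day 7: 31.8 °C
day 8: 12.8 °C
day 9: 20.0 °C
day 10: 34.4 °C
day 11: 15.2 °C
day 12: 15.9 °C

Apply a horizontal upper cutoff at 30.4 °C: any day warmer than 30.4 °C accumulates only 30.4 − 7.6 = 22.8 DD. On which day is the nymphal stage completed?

day 10

Daily DD above 7.6 °C (capped at 22.8): 5.0, 0.0, 13.0, 22.8, 22.8, 0.0, 22.8, 5.2, 12.4, 22.8, 7.6, 8.3.
Cumulative: 5.0, 5.0, 18.0, 40.8, 63.6, 63.6, 86.4, 91.6, 104.0, 126.8, 134.4, 142.7.
The total first reaches 113 DD on day 10.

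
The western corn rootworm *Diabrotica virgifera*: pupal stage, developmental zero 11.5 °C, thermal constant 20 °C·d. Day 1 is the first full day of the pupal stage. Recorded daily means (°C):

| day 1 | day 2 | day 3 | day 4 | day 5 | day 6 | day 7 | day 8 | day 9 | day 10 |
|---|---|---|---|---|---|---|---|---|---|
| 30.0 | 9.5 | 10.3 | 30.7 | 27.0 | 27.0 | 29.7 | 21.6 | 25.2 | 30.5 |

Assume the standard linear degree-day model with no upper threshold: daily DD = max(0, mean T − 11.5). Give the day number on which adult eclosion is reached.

Daily DD above 11.5 °C: 18.5, 0.0, 0.0, 19.2, 15.5, 15.5, 18.2, 10.1, 13.7, 19.0.
Cumulative: 18.5, 18.5, 18.5, 37.7, 53.2, 68.7, 86.9, 97.0, 110.7, 129.7.
The total first reaches 20 DD on day 4.

day 4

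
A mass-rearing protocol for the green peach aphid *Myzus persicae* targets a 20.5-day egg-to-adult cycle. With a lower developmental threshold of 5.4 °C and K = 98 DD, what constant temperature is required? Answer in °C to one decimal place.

Required daily accumulation = 98 / 20.5 = 4.780 DD/day.
T = T_base + 4.780 = 5.4 + 4.780 = 10.180 ≈ 10.2 °C.

10.2 °C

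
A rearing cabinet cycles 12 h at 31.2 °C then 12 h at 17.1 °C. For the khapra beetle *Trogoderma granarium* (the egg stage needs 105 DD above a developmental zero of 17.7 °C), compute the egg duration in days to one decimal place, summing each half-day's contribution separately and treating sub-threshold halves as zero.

Day half: max(0, 31.2 − 17.7) × 0.5 = 13.5 × 0.5 = 6.75 DD.
Night half: max(0, 17.1 − 17.7) × 0.5 = 0.0 × 0.5 = 0.00 DD.
Per 24 h: 6.75 DD/day.
Duration = 105 / 6.75 = 15.556 ≈ 15.6 days.

15.6 days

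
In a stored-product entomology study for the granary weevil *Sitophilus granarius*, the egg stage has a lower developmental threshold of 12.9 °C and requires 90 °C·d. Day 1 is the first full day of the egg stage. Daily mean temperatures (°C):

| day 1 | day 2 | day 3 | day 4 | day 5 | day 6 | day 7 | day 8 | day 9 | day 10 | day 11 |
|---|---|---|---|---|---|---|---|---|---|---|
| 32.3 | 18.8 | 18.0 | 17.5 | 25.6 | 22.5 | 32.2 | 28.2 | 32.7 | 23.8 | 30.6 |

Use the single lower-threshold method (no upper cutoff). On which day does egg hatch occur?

day 8

Daily DD above 12.9 °C: 19.4, 5.9, 5.1, 4.6, 12.7, 9.6, 19.3, 15.3, 19.8, 10.9, 17.7.
Cumulative: 19.4, 25.3, 30.4, 35.0, 47.7, 57.3, 76.6, 91.9, 111.7, 122.6, 140.3.
The total first reaches 90 DD on day 8.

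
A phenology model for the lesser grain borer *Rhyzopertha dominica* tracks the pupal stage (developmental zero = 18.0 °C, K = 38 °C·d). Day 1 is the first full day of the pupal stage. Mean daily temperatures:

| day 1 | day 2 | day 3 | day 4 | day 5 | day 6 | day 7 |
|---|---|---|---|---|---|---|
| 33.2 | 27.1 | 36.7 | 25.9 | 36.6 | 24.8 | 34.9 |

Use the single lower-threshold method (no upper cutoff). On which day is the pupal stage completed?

Daily DD above 18.0 °C: 15.2, 9.1, 18.7, 7.9, 18.6, 6.8, 16.9.
Cumulative: 15.2, 24.3, 43.0, 50.9, 69.5, 76.3, 93.2.
The total first reaches 38 DD on day 3.

day 3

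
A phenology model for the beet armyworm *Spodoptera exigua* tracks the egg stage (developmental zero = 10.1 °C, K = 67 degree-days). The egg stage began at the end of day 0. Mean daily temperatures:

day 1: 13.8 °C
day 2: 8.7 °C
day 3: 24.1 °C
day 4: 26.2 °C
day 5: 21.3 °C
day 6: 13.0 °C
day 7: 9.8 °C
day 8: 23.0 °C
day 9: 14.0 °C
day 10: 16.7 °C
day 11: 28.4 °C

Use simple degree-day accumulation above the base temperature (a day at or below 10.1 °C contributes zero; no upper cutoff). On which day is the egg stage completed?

Daily DD above 10.1 °C: 3.7, 0.0, 14.0, 16.1, 11.2, 2.9, 0.0, 12.9, 3.9, 6.6, 18.3.
Cumulative: 3.7, 3.7, 17.7, 33.8, 45.0, 47.9, 47.9, 60.8, 64.7, 71.3, 89.6.
The total first reaches 67 DD on day 10.

day 10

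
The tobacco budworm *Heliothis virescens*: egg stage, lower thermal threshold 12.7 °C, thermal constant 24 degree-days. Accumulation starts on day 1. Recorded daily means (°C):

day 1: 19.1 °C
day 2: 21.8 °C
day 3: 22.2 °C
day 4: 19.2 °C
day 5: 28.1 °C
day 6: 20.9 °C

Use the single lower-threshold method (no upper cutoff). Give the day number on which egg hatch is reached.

Daily DD above 12.7 °C: 6.4, 9.1, 9.5, 6.5, 15.4, 8.2.
Cumulative: 6.4, 15.5, 25.0, 31.5, 46.9, 55.1.
The total first reaches 24 DD on day 3.

day 3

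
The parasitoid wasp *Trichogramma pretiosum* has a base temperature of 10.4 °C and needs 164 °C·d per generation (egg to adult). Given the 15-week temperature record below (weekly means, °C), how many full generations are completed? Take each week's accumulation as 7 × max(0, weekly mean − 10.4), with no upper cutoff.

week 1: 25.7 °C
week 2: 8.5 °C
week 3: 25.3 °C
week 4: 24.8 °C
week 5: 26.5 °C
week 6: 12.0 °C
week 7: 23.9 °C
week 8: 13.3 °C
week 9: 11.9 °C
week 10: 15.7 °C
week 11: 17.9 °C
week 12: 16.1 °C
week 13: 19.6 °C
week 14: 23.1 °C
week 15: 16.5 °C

5 generations

Weekly DD (7 × max(0, T̄ − 10.4)): 107.1, 0.0, 104.3, 100.8, 112.7, 11.2, 94.5, 20.3, 10.5, 37.1, 52.5, 39.9, 64.4, 88.9, 42.7.
Season total = 886.9 DD.
Complete generations = ⌊886.9 / 164⌋ = 5.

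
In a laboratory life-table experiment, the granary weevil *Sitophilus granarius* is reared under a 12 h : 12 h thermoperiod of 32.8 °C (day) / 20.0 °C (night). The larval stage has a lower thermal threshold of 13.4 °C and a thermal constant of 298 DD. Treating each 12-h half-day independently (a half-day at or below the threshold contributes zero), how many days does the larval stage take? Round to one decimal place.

22.9 days

Day half: max(0, 32.8 − 13.4) × 0.5 = 19.4 × 0.5 = 9.70 DD.
Night half: max(0, 20.0 − 13.4) × 0.5 = 6.6 × 0.5 = 3.30 DD.
Per 24 h: 13.00 DD/day.
Duration = 298 / 13.00 = 22.923 ≈ 22.9 days.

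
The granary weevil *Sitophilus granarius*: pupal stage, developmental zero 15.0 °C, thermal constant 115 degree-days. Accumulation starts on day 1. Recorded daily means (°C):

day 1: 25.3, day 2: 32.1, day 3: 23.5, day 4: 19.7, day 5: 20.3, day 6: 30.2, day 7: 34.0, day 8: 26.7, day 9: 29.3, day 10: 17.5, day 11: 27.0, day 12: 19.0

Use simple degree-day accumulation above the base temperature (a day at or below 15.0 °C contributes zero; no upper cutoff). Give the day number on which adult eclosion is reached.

Daily DD above 15.0 °C: 10.3, 17.1, 8.5, 4.7, 5.3, 15.2, 19.0, 11.7, 14.3, 2.5, 12.0, 4.0.
Cumulative: 10.3, 27.4, 35.9, 40.6, 45.9, 61.1, 80.1, 91.8, 106.1, 108.6, 120.6, 124.6.
The total first reaches 115 DD on day 11.

day 11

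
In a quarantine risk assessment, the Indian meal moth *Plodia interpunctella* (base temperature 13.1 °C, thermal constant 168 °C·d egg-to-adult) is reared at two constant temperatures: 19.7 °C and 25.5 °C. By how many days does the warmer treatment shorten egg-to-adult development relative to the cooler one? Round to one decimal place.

11.9 days

At 19.7 °C: 168 / (19.7 − 13.1) = 168 / 6.6 = 25.455 d.
At 25.5 °C: 168 / (25.5 − 13.1) = 168 / 12.4 = 13.548 d.
Difference = |25.455 − 13.548| = 11.906 ≈ 11.9 days.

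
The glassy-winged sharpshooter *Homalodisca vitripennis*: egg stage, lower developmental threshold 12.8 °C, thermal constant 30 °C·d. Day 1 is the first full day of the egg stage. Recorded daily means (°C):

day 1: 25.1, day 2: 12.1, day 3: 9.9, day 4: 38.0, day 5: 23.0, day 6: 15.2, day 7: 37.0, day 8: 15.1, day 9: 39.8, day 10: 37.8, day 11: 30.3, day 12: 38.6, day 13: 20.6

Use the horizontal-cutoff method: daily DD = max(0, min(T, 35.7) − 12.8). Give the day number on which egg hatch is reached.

day 4

Daily DD above 12.8 °C (capped at 22.9): 12.3, 0.0, 0.0, 22.9, 10.2, 2.4, 22.9, 2.3, 22.9, 22.9, 17.5, 22.9, 7.8.
Cumulative: 12.3, 12.3, 12.3, 35.2, 45.4, 47.8, 70.7, 73.0, 95.9, 118.8, 136.3, 159.2, 167.0.
The total first reaches 30 DD on day 4.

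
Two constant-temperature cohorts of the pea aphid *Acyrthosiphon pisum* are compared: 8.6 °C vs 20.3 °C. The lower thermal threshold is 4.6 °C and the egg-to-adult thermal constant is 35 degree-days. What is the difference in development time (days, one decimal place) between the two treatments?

6.5 days

At 8.6 °C: 35 / (8.6 − 4.6) = 35 / 4.0 = 8.750 d.
At 20.3 °C: 35 / (20.3 − 4.6) = 35 / 15.7 = 2.229 d.
Difference = |8.750 − 2.229| = 6.521 ≈ 6.5 days.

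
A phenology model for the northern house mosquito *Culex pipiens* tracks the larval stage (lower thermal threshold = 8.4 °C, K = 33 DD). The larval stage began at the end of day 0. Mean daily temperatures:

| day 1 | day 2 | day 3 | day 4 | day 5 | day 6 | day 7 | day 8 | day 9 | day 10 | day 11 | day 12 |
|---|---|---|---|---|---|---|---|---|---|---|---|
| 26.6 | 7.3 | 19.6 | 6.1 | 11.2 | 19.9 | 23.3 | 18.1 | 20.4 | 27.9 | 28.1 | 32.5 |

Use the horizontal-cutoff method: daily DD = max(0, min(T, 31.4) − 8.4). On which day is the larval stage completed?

Daily DD above 8.4 °C (capped at 23.0): 18.2, 0.0, 11.2, 0.0, 2.8, 11.5, 14.9, 9.7, 12.0, 19.5, 19.7, 23.0.
Cumulative: 18.2, 18.2, 29.4, 29.4, 32.2, 43.7, 58.6, 68.3, 80.3, 99.8, 119.5, 142.5.
The total first reaches 33 DD on day 6.

day 6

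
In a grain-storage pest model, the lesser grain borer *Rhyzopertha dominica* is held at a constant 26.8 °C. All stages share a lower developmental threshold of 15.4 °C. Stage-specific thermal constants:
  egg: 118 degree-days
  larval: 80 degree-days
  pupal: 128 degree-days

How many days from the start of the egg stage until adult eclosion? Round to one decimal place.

28.6 days

Daily accumulation at 26.8 °C = 26.8 − 15.4 = 11.4 DD/day.
Total K = 118 + 80 + 128 = 326 DD.
Total duration = 326 / 11.4 = 28.596 ≈ 28.6 days.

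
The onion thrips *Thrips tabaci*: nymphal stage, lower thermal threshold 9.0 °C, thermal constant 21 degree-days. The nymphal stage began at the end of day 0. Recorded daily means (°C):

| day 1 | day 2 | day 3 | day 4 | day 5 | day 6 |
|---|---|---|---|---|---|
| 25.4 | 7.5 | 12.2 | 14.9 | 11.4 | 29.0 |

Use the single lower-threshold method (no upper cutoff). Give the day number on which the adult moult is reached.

Daily DD above 9.0 °C: 16.4, 0.0, 3.2, 5.9, 2.4, 20.0.
Cumulative: 16.4, 16.4, 19.6, 25.5, 27.9, 47.9.
The total first reaches 21 DD on day 4.

day 4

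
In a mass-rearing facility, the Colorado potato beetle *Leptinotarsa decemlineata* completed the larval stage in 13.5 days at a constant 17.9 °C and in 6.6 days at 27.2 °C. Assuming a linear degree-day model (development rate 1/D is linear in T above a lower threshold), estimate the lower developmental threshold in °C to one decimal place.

9.0 °C

Linear rate model ⇒ the product D·(T − T_b) is constant across temperatures.
13.5·(17.9 − T_b) = 6.6·(27.2 − T_b)
T_b = (13.5·17.9 − 6.6·27.2) / (13.5 − 6.6) = 62.13 / 6.9 = 9.004 °C ≈ 9.0 °C.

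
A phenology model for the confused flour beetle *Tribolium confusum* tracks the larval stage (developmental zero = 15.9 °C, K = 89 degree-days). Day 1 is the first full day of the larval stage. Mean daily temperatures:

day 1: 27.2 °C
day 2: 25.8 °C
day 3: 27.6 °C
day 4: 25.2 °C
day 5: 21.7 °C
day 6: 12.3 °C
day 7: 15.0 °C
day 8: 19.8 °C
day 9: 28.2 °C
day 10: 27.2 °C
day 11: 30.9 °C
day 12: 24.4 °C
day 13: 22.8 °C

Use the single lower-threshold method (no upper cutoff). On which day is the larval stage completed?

Daily DD above 15.9 °C: 11.3, 9.9, 11.7, 9.3, 5.8, 0.0, 0.0, 3.9, 12.3, 11.3, 15.0, 8.5, 6.9.
Cumulative: 11.3, 21.2, 32.9, 42.2, 48.0, 48.0, 48.0, 51.9, 64.2, 75.5, 90.5, 99.0, 105.9.
The total first reaches 89 DD on day 11.

day 11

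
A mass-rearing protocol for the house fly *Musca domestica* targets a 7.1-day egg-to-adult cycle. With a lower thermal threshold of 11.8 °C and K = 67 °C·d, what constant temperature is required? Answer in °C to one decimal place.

Required daily accumulation = 67 / 7.1 = 9.437 DD/day.
T = T_base + 9.437 = 11.8 + 9.437 = 21.237 ≈ 21.2 °C.

21.2 °C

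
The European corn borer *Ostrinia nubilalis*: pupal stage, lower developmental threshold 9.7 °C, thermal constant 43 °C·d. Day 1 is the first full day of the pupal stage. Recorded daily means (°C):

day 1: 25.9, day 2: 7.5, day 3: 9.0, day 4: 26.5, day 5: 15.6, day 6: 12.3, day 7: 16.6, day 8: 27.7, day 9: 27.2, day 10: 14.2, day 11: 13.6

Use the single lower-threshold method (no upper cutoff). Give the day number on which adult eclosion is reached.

Daily DD above 9.7 °C: 16.2, 0.0, 0.0, 16.8, 5.9, 2.6, 6.9, 18.0, 17.5, 4.5, 3.9.
Cumulative: 16.2, 16.2, 16.2, 33.0, 38.9, 41.5, 48.4, 66.4, 83.9, 88.4, 92.3.
The total first reaches 43 DD on day 7.

day 7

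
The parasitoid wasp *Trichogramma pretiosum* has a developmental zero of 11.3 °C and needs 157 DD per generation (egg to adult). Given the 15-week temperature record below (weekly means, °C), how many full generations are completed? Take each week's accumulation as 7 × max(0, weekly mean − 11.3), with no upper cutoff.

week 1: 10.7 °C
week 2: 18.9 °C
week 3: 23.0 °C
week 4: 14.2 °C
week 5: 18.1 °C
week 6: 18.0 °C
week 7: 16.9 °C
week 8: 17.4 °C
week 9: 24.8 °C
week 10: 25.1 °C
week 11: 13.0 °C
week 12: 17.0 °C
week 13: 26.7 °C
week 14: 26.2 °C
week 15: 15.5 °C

5 generations

Weekly DD (7 × max(0, T̄ − 11.3)): 0.0, 53.2, 81.9, 20.3, 47.6, 46.9, 39.2, 42.7, 94.5, 96.6, 11.9, 39.9, 107.8, 104.3, 29.4.
Season total = 816.2 DD.
Complete generations = ⌊816.2 / 157⌋ = 5.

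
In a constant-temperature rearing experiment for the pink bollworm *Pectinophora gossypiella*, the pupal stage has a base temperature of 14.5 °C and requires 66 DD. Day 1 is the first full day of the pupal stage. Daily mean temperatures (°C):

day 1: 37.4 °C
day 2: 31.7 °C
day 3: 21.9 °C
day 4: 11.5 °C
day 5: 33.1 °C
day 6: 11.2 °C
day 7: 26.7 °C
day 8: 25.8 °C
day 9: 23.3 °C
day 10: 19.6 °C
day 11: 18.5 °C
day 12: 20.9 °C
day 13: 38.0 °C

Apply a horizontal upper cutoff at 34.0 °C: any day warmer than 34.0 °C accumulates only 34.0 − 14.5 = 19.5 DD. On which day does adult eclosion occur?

day 7

Daily DD above 14.5 °C (capped at 19.5): 19.5, 17.2, 7.4, 0.0, 18.6, 0.0, 12.2, 11.3, 8.8, 5.1, 4.0, 6.4, 19.5.
Cumulative: 19.5, 36.7, 44.1, 44.1, 62.7, 62.7, 74.9, 86.2, 95.0, 100.1, 104.1, 110.5, 130.0.
The total first reaches 66 DD on day 7.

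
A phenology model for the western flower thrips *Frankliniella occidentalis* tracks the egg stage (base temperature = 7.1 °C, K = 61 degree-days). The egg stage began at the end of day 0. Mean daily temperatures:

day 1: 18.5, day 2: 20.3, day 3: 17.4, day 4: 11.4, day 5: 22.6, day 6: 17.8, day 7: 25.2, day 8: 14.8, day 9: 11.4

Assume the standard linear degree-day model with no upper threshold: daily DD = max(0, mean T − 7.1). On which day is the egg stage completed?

Daily DD above 7.1 °C: 11.4, 13.2, 10.3, 4.3, 15.5, 10.7, 18.1, 7.7, 4.3.
Cumulative: 11.4, 24.6, 34.9, 39.2, 54.7, 65.4, 83.5, 91.2, 95.5.
The total first reaches 61 DD on day 6.

day 6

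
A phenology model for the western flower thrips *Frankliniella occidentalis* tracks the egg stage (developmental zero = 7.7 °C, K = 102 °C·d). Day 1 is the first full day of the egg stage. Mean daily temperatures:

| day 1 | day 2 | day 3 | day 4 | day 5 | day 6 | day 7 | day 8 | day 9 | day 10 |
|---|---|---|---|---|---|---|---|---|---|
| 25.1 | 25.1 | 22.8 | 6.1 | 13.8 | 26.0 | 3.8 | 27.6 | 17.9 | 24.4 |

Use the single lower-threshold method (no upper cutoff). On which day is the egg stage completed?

Daily DD above 7.7 °C: 17.4, 17.4, 15.1, 0.0, 6.1, 18.3, 0.0, 19.9, 10.2, 16.7.
Cumulative: 17.4, 34.8, 49.9, 49.9, 56.0, 74.3, 74.3, 94.2, 104.4, 121.1.
The total first reaches 102 DD on day 9.

day 9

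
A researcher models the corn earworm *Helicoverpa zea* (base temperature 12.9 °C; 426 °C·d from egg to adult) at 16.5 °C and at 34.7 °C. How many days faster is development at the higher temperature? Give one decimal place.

At 16.5 °C: 426 / (16.5 − 12.9) = 426 / 3.6 = 118.333 d.
At 34.7 °C: 426 / (34.7 − 12.9) = 426 / 21.8 = 19.541 d.
Difference = |118.333 − 19.541| = 98.792 ≈ 98.8 days.

98.8 days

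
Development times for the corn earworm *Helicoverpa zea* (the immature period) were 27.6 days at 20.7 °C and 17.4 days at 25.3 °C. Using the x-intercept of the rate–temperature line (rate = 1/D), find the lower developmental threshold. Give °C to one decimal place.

Linear rate model ⇒ the product D·(T − T_b) is constant across temperatures.
27.6·(20.7 − T_b) = 17.4·(25.3 − T_b)
T_b = (27.6·20.7 − 17.4·25.3) / (27.6 − 17.4) = 131.10 / 10.2 = 12.853 °C ≈ 12.9 °C.

12.9 °C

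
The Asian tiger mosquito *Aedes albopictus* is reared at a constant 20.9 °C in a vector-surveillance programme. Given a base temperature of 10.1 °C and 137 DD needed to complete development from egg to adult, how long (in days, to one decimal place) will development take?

12.7 days

Daily accumulation = 20.9 − 10.1 = 10.8 DD/day.
Duration = 137 / 10.8 = 12.685 ≈ 12.7 days.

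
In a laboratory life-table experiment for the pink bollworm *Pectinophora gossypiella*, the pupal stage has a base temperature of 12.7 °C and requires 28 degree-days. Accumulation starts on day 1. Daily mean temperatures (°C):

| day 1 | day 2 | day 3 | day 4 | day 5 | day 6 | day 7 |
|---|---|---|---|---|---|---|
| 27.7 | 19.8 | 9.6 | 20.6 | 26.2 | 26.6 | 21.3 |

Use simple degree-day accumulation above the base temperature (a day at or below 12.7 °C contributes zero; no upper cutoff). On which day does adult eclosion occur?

Daily DD above 12.7 °C: 15.0, 7.1, 0.0, 7.9, 13.5, 13.9, 8.6.
Cumulative: 15.0, 22.1, 22.1, 30.0, 43.5, 57.4, 66.0.
The total first reaches 28 DD on day 4.

day 4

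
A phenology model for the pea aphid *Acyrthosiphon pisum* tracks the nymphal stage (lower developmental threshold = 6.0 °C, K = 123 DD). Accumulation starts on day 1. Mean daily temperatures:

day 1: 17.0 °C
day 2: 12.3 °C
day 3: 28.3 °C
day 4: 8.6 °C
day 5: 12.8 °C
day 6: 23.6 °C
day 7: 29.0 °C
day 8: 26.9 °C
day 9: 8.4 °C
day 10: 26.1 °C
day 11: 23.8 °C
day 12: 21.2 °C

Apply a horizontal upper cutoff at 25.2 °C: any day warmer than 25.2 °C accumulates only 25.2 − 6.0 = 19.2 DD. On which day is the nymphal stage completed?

Daily DD above 6.0 °C (capped at 19.2): 11.0, 6.3, 19.2, 2.6, 6.8, 17.6, 19.2, 19.2, 2.4, 19.2, 17.8, 15.2.
Cumulative: 11.0, 17.3, 36.5, 39.1, 45.9, 63.5, 82.7, 101.9, 104.3, 123.5, 141.3, 156.5.
The total first reaches 123 DD on day 10.

day 10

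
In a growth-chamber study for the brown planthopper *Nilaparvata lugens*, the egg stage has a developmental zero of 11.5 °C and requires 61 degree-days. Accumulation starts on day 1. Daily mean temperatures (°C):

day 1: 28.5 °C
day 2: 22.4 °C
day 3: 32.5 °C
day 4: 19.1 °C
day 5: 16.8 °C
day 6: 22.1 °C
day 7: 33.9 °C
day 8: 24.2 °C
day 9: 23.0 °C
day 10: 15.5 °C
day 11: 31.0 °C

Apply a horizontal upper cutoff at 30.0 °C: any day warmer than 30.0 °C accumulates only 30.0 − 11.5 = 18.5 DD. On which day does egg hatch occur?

Daily DD above 11.5 °C (capped at 18.5): 17.0, 10.9, 18.5, 7.6, 5.3, 10.6, 18.5, 12.7, 11.5, 4.0, 18.5.
Cumulative: 17.0, 27.9, 46.4, 54.0, 59.3, 69.9, 88.4, 101.1, 112.6, 116.6, 135.1.
The total first reaches 61 DD on day 6.

day 6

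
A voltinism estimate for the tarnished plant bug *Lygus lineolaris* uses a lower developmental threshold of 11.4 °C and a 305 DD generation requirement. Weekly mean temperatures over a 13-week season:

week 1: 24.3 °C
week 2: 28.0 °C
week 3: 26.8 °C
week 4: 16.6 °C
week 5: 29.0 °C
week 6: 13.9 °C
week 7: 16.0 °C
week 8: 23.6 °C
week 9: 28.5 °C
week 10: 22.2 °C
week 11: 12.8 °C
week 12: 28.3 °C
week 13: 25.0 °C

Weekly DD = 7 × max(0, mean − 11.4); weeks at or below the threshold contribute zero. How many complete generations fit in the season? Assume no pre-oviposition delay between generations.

3 generations

Weekly DD (7 × max(0, T̄ − 11.4)): 90.3, 116.2, 107.8, 36.4, 123.2, 17.5, 32.2, 85.4, 119.7, 75.6, 9.8, 118.3, 95.2.
Season total = 1027.6 DD.
Complete generations = ⌊1027.6 / 305⌋ = 3.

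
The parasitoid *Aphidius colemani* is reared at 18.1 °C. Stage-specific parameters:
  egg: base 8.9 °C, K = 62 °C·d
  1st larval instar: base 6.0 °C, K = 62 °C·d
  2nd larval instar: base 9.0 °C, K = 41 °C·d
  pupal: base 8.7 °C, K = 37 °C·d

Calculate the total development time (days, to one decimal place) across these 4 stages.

20.3 days

egg: 62 / (18.1 − 8.9) = 62 / 9.2 = 6.739 d.
1st larval instar: 62 / (18.1 − 6.0) = 62 / 12.1 = 5.124 d.
2nd larval instar: 41 / (18.1 − 9.0) = 41 / 9.1 = 4.505 d.
pupal: 37 / (18.1 − 8.7) = 37 / 9.4 = 3.936 d.
Sum = 20.305 ≈ 20.3 days.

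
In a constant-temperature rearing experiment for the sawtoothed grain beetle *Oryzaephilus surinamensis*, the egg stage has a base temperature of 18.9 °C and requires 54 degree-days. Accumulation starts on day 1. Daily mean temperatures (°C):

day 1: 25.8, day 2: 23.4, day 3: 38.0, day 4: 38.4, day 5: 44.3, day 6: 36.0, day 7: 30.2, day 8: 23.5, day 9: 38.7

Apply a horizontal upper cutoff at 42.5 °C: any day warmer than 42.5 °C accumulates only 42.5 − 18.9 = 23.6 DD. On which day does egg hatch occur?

day 5

Daily DD above 18.9 °C (capped at 23.6): 6.9, 4.5, 19.1, 19.5, 23.6, 17.1, 11.3, 4.6, 19.8.
Cumulative: 6.9, 11.4, 30.5, 50.0, 73.6, 90.7, 102.0, 106.6, 126.4.
The total first reaches 54 DD on day 5.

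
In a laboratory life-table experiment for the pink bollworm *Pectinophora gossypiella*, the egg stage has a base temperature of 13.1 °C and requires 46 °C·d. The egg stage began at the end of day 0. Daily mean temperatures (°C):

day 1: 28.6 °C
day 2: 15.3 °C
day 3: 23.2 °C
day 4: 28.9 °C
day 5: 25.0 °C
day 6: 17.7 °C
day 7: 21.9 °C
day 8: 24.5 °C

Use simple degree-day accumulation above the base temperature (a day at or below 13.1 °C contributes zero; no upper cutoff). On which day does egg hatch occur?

Daily DD above 13.1 °C: 15.5, 2.2, 10.1, 15.8, 11.9, 4.6, 8.8, 11.4.
Cumulative: 15.5, 17.7, 27.8, 43.6, 55.5, 60.1, 68.9, 80.3.
The total first reaches 46 DD on day 5.

day 5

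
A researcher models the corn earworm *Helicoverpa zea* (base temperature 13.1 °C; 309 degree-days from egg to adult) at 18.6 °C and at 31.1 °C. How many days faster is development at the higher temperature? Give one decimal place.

At 18.6 °C: 309 / (18.6 − 13.1) = 309 / 5.5 = 56.182 d.
At 31.1 °C: 309 / (31.1 − 13.1) = 309 / 18.0 = 17.167 d.
Difference = |56.182 − 17.167| = 39.015 ≈ 39.0 days.

39.0 days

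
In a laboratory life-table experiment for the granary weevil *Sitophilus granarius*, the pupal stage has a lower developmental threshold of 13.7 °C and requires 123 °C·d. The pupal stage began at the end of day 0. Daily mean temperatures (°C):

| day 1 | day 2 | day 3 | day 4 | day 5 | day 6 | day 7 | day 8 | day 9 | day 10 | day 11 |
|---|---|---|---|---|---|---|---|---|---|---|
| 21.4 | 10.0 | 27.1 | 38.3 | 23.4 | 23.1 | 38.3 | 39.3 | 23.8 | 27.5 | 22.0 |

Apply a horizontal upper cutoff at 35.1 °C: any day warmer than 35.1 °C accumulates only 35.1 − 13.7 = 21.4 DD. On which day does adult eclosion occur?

Daily DD above 13.7 °C (capped at 21.4): 7.7, 0.0, 13.4, 21.4, 9.7, 9.4, 21.4, 21.4, 10.1, 13.8, 8.3.
Cumulative: 7.7, 7.7, 21.1, 42.5, 52.2, 61.6, 83.0, 104.4, 114.5, 128.3, 136.6.
The total first reaches 123 DD on day 10.

day 10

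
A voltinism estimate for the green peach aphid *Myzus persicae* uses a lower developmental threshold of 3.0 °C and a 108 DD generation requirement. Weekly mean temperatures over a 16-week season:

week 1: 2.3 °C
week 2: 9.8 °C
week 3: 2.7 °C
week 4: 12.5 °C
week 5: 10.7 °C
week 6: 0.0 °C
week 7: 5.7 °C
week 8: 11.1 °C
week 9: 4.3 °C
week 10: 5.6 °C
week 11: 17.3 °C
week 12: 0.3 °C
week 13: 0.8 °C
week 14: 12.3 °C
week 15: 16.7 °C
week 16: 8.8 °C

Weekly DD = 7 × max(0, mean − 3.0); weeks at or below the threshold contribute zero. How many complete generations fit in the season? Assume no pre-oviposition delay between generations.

Weekly DD (7 × max(0, T̄ − 3.0)): 0.0, 47.6, 0.0, 66.5, 53.9, 0.0, 18.9, 56.7, 9.1, 18.2, 100.1, 0.0, 0.0, 65.1, 95.9, 40.6.
Season total = 572.6 DD.
Complete generations = ⌊572.6 / 108⌋ = 5.

5 generations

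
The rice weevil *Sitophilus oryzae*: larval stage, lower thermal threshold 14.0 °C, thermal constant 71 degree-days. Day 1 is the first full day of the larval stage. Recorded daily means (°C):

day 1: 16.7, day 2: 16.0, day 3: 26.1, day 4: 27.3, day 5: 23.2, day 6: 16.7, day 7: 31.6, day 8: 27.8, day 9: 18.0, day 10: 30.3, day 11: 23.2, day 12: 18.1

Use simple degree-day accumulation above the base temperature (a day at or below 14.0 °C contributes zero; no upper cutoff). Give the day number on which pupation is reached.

Daily DD above 14.0 °C: 2.7, 2.0, 12.1, 13.3, 9.2, 2.7, 17.6, 13.8, 4.0, 16.3, 9.2, 4.1.
Cumulative: 2.7, 4.7, 16.8, 30.1, 39.3, 42.0, 59.6, 73.4, 77.4, 93.7, 102.9, 107.0.
The total first reaches 71 DD on day 8.

day 8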